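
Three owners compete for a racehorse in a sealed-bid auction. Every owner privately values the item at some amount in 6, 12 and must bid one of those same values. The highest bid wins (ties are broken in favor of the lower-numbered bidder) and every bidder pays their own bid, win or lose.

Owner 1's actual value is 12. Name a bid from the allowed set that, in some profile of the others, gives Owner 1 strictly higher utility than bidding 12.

Suppose Owner 2 bids 6 and Owner 3 bids 6.
Bid 12: wins, pays 12, utility 12 - 12 = 0.
Bid 6: wins, pays 6, utility 12 - 6 = 6.
So bidding 6 beats truth here (6 > 0).

6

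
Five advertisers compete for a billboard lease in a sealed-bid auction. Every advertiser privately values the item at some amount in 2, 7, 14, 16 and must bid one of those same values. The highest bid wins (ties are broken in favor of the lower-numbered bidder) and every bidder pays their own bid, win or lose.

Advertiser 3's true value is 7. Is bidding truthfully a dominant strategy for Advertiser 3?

No

Consider the case where Advertiser 1 bids 2, Advertiser 2 bids 2, Advertiser 4 bids 2 and Advertiser 5 bids 14.
Truthful bid 7: loses but pays 7, utility -7.
Bid 2 instead: loses but pays 2, utility -2.
Since -2 > -7, bidding 2 is strictly better here, so truthful bidding is not dominant.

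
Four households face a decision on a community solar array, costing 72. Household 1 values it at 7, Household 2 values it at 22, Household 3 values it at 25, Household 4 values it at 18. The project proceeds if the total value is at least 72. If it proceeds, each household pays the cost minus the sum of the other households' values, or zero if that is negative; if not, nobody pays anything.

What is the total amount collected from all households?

72

Total value 72 ≥ cost 72, so it is built.
Household 1: others sum to 65; max(0, 72 - 65) = 7.
Household 2: others sum to 50; max(0, 72 - 50) = 22.
Household 3: others sum to 47; max(0, 72 - 47) = 25.
Household 4: others sum to 54; max(0, 72 - 54) = 18.
Total collected = 7 + 22 + 25 + 18 = 72.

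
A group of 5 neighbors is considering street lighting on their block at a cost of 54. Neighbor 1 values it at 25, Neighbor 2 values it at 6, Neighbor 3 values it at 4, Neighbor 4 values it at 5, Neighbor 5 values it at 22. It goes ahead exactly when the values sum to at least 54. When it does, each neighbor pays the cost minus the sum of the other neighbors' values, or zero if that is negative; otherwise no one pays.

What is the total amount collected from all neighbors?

31

Total value 62 ≥ cost 54, so it is built.
Neighbor 1: others sum to 37; max(0, 54 - 37) = 17.
Neighbor 2: others sum to 56; max(0, 54 - 56) = 0.
Neighbor 3: others sum to 58; max(0, 54 - 58) = 0.
Neighbor 4: others sum to 57; max(0, 54 - 57) = 0.
Neighbor 5: others sum to 40; max(0, 54 - 40) = 14.
Total collected = 17 + 0 + 0 + 0 + 14 = 31.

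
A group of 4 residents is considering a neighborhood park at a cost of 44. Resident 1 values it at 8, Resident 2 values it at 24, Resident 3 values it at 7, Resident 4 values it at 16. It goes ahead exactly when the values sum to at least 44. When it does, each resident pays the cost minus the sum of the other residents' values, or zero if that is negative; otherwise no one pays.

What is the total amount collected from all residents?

18

Total value 55 ≥ cost 44, so it is built.
Resident 1: others sum to 47; max(0, 44 - 47) = 0.
Resident 2: others sum to 31; max(0, 44 - 31) = 13.
Resident 3: others sum to 48; max(0, 44 - 48) = 0.
Resident 4: others sum to 39; max(0, 44 - 39) = 5.
Total collected = 0 + 13 + 0 + 5 = 18.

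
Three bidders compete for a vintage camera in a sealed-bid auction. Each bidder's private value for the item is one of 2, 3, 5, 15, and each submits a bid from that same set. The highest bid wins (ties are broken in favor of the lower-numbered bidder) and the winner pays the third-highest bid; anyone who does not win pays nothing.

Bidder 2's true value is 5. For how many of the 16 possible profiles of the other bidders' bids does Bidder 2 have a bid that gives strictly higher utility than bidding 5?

4

Others bid (2, 15): truth gives 0; bid 15 gives 3 > 0. Violating.
Others bid (3, 15): truth gives 0; bid 15 gives 2 > 0. Violating.
Others bid (5, 2): truth gives 0; bid 15 gives 3 > 0. Violating.
Others bid (5, 3): truth gives 0; bid 15 gives 2 > 0. Violating.
Others bid (2, 2): truth gives 3; no alternative beats it.
Others bid (2, 3): truth gives 3; no alternative beats it.
(Checking all 16 profiles: 4 have a profitable deviation, 12 do not.)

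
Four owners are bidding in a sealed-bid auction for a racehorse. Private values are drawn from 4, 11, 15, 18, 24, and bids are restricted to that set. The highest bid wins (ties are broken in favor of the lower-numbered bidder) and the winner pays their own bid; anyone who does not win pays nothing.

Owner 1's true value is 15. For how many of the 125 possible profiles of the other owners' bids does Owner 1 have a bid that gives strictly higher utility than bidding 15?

Others bid (4, 4, 4): truth gives 0; bid 4 gives 11 > 0. Violating.
Others bid (4, 4, 11): truth gives 0; bid 11 gives 4 > 0. Violating.
Others bid (4, 11, 4): truth gives 0; bid 11 gives 4 > 0. Violating.
Others bid (4, 11, 11): truth gives 0; bid 11 gives 4 > 0. Violating.
Others bid (4, 4, 15): truth gives 0; no alternative beats it.
Others bid (4, 4, 18): truth gives 0; no alternative beats it.
(Checking all 125 profiles: 8 have a profitable deviation, 117 do not.)

8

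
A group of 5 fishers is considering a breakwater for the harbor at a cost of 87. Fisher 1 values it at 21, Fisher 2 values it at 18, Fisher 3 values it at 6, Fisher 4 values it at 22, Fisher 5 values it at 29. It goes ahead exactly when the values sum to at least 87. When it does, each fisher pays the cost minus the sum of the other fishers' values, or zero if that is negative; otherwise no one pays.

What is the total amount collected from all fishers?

54

Total value 96 ≥ cost 87, so it is built.
Fisher 1: others sum to 75; max(0, 87 - 75) = 12.
Fisher 2: others sum to 78; max(0, 87 - 78) = 9.
Fisher 3: others sum to 90; max(0, 87 - 90) = 0.
Fisher 4: others sum to 74; max(0, 87 - 74) = 13.
Fisher 5: others sum to 67; max(0, 87 - 67) = 20.
Total collected = 12 + 9 + 0 + 13 + 20 = 54.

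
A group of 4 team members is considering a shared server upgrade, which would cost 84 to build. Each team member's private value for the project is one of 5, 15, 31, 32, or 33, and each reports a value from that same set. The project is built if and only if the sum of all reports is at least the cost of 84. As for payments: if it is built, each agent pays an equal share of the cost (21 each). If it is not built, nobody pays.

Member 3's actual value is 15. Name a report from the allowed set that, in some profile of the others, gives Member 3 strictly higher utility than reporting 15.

5

Suppose Member 1 reports 5, Member 2 reports 31 and Member 4 reports 33.
Report 15: project built, pays 21, utility 15 - 21 = -6.
Report 5: project not built, utility 0.
So reporting 5 beats truth here (0 > -6).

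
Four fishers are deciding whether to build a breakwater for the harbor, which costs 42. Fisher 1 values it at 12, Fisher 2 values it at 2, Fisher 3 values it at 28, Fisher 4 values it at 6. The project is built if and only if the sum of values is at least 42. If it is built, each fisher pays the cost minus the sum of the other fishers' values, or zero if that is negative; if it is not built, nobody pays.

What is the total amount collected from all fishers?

28

Total value 48 ≥ cost 42, so it is built.
Fisher 1: others sum to 36; max(0, 42 - 36) = 6.
Fisher 2: others sum to 46; max(0, 42 - 46) = 0.
Fisher 3: others sum to 20; max(0, 42 - 20) = 22.
Fisher 4: others sum to 42; max(0, 42 - 42) = 0.
Total collected = 6 + 0 + 22 + 0 = 28.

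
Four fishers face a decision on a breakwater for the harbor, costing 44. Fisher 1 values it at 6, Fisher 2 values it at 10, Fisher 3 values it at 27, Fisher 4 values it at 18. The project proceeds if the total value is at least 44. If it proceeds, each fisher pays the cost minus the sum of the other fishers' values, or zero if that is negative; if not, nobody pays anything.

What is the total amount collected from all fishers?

11

Total value 61 ≥ cost 44, so it is built.
Fisher 1: others sum to 55; max(0, 44 - 55) = 0.
Fisher 2: others sum to 51; max(0, 44 - 51) = 0.
Fisher 3: others sum to 34; max(0, 44 - 34) = 10.
Fisher 4: others sum to 43; max(0, 44 - 43) = 1.
Total collected = 0 + 0 + 10 + 1 = 11.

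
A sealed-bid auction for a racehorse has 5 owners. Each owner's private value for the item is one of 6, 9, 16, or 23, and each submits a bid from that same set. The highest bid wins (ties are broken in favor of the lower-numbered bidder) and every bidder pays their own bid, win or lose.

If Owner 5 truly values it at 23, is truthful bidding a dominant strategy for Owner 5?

Consider the case where Owner 1 bids 6, Owner 2 bids 6, Owner 3 bids 6 and Owner 4 bids 6.
Truthful bid 23: wins, pays 23, utility 23 - 23 = 0.
Bid 9 instead: wins, pays 9, utility 23 - 9 = 14.
Since 14 > 0, bidding 9 is strictly better here, so truthful bidding is not dominant.

No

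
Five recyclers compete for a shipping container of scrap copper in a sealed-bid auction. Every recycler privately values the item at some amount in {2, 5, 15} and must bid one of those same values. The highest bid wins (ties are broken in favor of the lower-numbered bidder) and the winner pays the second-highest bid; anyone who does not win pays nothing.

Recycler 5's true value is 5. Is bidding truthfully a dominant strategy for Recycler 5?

Yes

Check each profile of the others' bids and compare truth against every alternative bid.
Others bid (2, 2, 2, 2): truth gives 3, best alternative gives 3.
Others bid (2, 2, 2, 5): truth gives 0, best alternative gives 0.
Others bid (2, 2, 2, 15): truth gives 0, best alternative gives 0.
Others bid (2, 2, 5, 2): truth gives 0, best alternative gives 0.
Others bid (2, 2, 5, 5): truth gives 0, best alternative gives 0.
Others bid (2, 2, 5, 15): truth gives 0, best alternative gives 0.
(Remaining 75 profiles checked similarly; truth is weakly best in each.)
In every case the truthful bid is at least as good as any alternative, so it is a dominant strategy.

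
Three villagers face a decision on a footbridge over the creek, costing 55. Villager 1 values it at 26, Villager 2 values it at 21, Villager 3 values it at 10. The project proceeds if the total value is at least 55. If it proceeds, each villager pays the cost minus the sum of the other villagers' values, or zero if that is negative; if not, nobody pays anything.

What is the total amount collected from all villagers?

51

Total value 57 ≥ cost 55, so it is built.
Villager 1: others sum to 31; max(0, 55 - 31) = 24.
Villager 2: others sum to 36; max(0, 55 - 36) = 19.
Villager 3: others sum to 47; max(0, 55 - 47) = 8.
Total collected = 24 + 19 + 8 = 51.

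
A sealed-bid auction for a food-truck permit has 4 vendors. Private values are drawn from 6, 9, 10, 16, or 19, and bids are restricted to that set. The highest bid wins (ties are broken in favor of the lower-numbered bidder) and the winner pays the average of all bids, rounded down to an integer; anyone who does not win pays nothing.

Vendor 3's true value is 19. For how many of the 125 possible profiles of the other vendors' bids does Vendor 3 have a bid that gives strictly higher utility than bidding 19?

Others bid (6, 6, 6): truth gives 10; bid 9 gives 13 > 10. Violating.
Others bid (6, 6, 9): truth gives 9; bid 9 gives 12 > 9. Violating.
Others bid (6, 6, 10): truth gives 9; bid 10 gives 11 > 9. Violating.
Others bid (6, 9, 6): truth gives 9; bid 10 gives 12 > 9. Violating.
Others bid (6, 6, 16): truth gives 8; no alternative beats it.
Others bid (6, 6, 19): truth gives 7; no alternative beats it.
(Checking all 125 profiles: 30 have a profitable deviation, 95 do not.)

30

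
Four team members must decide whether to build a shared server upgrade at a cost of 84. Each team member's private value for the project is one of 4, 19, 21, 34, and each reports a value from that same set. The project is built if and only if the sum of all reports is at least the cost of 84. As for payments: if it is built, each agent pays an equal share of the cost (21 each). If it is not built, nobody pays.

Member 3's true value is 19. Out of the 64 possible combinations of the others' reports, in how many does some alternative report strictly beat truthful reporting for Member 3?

15

Others report (4, 34, 34): truth gives -2; report 4 gives 0 > -2. Violating.
Others report (19, 19, 34): truth gives -2; report 4 gives 0 > -2. Violating.
Others report (19, 21, 34): truth gives -2; report 4 gives 0 > -2. Violating.
Others report (19, 34, 19): truth gives -2; report 4 gives 0 > -2. Violating.
Others report (4, 4, 4): truth gives 0; no alternative beats it.
Others report (4, 4, 19): truth gives 0; no alternative beats it.
(Checking all 64 profiles: 15 have a profitable deviation, 49 do not.)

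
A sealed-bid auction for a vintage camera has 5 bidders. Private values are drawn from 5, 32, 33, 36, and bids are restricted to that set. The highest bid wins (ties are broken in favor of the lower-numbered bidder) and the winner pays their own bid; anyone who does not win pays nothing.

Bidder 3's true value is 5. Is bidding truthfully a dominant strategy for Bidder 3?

Yes

Check each profile of the others' bids and compare truth against every alternative bid.
Others bid (5, 5, 5, 5): truth gives 0, best alternative gives -27.
Others bid (5, 5, 5, 32): truth gives 0, best alternative gives -27.
Others bid (5, 5, 32, 5): truth gives 0, best alternative gives -27.
Others bid (5, 5, 32, 32): truth gives 0, best alternative gives -27.
Others bid (5, 5, 5, 33): truth gives 0, best alternative gives 0.
Others bid (5, 5, 5, 36): truth gives 0, best alternative gives 0.
(Remaining 250 profiles checked similarly; truth is weakly best in each.)
In every case the truthful bid is at least as good as any alternative, so it is a dominant strategy.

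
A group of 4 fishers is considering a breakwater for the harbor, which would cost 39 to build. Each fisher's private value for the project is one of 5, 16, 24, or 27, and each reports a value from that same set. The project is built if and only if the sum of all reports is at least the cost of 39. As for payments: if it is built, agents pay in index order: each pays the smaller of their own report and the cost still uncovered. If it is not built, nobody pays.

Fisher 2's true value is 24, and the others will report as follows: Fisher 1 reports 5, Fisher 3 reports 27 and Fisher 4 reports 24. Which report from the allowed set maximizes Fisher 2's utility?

5

Report 5: project built, pays 5, utility 24 - 5 = 19.
Report 16: project built, pays 16, utility 24 - 16 = 8.
Report 24: project built, pays 24, utility 24 - 24 = 0.
Report 27: project built, pays 27, utility 24 - 27 = -3.
The best choice is 5 with utility 19.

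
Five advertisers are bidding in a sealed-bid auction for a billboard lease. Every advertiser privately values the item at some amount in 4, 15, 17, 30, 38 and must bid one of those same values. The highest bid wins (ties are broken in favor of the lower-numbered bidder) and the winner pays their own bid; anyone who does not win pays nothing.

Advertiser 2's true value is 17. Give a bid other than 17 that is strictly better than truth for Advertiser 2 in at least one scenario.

Suppose Advertiser 1 bids 4, Advertiser 3 bids 4, Advertiser 4 bids 4 and Advertiser 5 bids 4.
Bid 17: wins, pays 17, utility 17 - 17 = 0.
Bid 15: wins, pays 15, utility 17 - 15 = 2.
So bidding 15 beats truth here (2 > 0).

15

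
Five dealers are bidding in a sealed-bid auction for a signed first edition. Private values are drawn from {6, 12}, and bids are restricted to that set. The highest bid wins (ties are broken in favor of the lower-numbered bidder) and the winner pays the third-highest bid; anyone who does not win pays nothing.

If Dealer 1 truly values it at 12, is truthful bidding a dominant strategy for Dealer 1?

Check each profile of the others' bids and compare truth against every alternative bid.
Others bid (6, 6, 6, 12): truth gives 6, best alternative gives 0.
Others bid (6, 6, 12, 6): truth gives 6, best alternative gives 0.
Others bid (6, 12, 6, 6): truth gives 6, best alternative gives 0.
Others bid (12, 6, 6, 6): truth gives 6, best alternative gives 0.
Others bid (6, 6, 6, 6): truth gives 6, best alternative gives 6.
Others bid (6, 6, 12, 12): truth gives 0, best alternative gives 0.
(Remaining 10 profiles checked similarly; truth is weakly best in each.)
In every case the truthful bid is at least as good as any alternative, so it is a dominant strategy.

Yes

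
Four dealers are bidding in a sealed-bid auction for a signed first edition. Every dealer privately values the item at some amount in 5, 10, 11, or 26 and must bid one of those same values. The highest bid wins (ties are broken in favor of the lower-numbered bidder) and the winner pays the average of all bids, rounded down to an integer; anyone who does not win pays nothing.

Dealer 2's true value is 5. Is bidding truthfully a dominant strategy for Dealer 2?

Check each profile of the others' bids and compare truth against every alternative bid.
Others bid (5, 10, 10): truth gives 0, best alternative gives -3.
Others bid (5, 5, 10): truth gives 0, best alternative gives -2.
Others bid (5, 10, 5): truth gives 0, best alternative gives -2.
Others bid (5, 5, 5): truth gives 0, best alternative gives -1.
Others bid (5, 5, 11): truth gives 0, best alternative gives 0.
Others bid (5, 5, 26): truth gives 0, best alternative gives 0.
(Remaining 58 profiles checked similarly; truth is weakly best in each.)
In every case the truthful bid is at least as good as any alternative, so it is a dominant strategy.

Yes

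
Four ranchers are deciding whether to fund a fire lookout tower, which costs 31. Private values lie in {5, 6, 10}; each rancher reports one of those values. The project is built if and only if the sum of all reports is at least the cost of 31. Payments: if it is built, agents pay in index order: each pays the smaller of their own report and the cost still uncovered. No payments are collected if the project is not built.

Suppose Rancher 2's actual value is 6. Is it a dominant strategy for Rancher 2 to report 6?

No

Consider the case where Rancher 1 reports 6, Rancher 3 reports 10 and Rancher 4 reports 10.
Truthful report 6: project built, pays 6, utility 6 - 6 = 0.
Report 5 instead: project built, pays 5, utility 6 - 5 = 1.
Since 1 > 0, reporting 5 is strictly better here, so truthful reporting is not dominant.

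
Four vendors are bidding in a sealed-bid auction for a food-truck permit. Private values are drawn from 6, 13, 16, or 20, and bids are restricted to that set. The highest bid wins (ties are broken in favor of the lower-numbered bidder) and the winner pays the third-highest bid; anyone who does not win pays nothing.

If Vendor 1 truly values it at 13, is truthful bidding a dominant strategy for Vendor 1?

No

Consider the case where Vendor 2 bids 6, Vendor 3 bids 6 and Vendor 4 bids 16.
Truthful bid 13: loses, pays 0, utility 0.
Bid 16 instead: wins, pays 6, utility 13 - 6 = 7.
Since 7 > 0, bidding 16 is strictly better here, so truthful bidding is not dominant.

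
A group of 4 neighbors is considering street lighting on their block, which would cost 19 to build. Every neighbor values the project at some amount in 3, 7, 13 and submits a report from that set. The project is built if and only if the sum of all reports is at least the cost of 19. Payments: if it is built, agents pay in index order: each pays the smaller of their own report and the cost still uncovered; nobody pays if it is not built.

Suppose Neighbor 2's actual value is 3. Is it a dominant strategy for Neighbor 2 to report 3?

Yes

Check each profile of the others' reports and compare truth against every alternative report.
Others report (3, 3, 7): truth gives 0, best alternative gives -4.
Others report (3, 3, 13): truth gives 0, best alternative gives -4.
Others report (3, 7, 3): truth gives 0, best alternative gives -4.
Others report (3, 7, 7): truth gives 0, best alternative gives -4.
Others report (3, 7, 13): truth gives 0, best alternative gives -4.
Others report (3, 13, 3): truth gives 0, best alternative gives -4.
(Remaining 21 profiles checked similarly; truth is weakly best in each.)
In every case the truthful report is at least as good as any alternative, so it is a dominant strategy.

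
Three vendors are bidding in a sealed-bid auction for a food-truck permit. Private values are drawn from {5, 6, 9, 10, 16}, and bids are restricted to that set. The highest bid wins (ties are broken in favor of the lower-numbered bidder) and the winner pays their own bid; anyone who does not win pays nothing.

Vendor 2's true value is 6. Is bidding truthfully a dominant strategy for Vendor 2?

Check each profile of the others' bids and compare truth against every alternative bid.
Others bid (5, 5): truth gives 0, best alternative gives 0.
Others bid (5, 6): truth gives 0, best alternative gives 0.
Others bid (5, 9): truth gives 0, best alternative gives 0.
Others bid (5, 10): truth gives 0, best alternative gives 0.
Others bid (5, 16): truth gives 0, best alternative gives 0.
Others bid (6, 5): truth gives 0, best alternative gives 0.
(Remaining 19 profiles checked similarly; truth is weakly best in each.)
In every case the truthful bid is at least as good as any alternative, so it is a dominant strategy.

Yes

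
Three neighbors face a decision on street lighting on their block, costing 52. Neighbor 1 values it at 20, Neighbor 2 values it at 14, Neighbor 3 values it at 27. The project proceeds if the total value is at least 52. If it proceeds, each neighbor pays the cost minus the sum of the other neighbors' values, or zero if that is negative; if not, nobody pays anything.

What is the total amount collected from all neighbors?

Total value 61 ≥ cost 52, so it is built.
Neighbor 1: others sum to 41; max(0, 52 - 41) = 11.
Neighbor 2: others sum to 47; max(0, 52 - 47) = 5.
Neighbor 3: others sum to 34; max(0, 52 - 34) = 18.
Total collected = 11 + 5 + 18 = 34.

34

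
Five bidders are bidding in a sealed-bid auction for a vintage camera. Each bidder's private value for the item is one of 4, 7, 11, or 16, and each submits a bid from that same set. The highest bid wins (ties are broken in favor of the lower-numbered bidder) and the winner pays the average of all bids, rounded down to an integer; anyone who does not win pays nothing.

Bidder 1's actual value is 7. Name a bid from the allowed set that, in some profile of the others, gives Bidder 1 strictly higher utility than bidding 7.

11

Suppose Bidder 2 bids 4, Bidder 3 bids 4, Bidder 4 bids 4 and Bidder 5 bids 11.
Bid 7: loses, pays 0, utility 0.
Bid 11: wins, pays 6, utility 7 - 6 = 1.
So bidding 11 beats truth here (1 > 0).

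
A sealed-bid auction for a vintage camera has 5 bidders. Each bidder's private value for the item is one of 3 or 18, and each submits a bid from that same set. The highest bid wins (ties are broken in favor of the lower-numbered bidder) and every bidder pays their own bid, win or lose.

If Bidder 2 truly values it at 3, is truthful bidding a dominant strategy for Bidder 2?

Check each profile of the others' bids and compare truth against every alternative bid.
Others bid (18, 3, 3, 3): truth gives -3, best alternative gives -18.
Others bid (18, 3, 3, 18): truth gives -3, best alternative gives -18.
Others bid (18, 3, 18, 3): truth gives -3, best alternative gives -18.
Others bid (18, 3, 18, 18): truth gives -3, best alternative gives -18.
Others bid (18, 18, 3, 3): truth gives -3, best alternative gives -18.
Others bid (18, 18, 3, 18): truth gives -3, best alternative gives -18.
(Remaining 10 profiles checked similarly; truth is weakly best in each.)
In every case the truthful bid is at least as good as any alternative, so it is a dominant strategy.

Yes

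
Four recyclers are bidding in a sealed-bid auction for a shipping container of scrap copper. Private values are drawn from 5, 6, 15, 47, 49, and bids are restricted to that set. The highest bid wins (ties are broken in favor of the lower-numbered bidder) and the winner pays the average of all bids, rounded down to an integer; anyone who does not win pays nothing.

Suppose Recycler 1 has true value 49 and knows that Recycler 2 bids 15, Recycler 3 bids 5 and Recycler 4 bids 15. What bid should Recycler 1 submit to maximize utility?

15

Bid 5: loses, pays 0, utility 0.
Bid 6: loses, pays 0, utility 0.
Bid 15: wins, pays 12, utility 49 - 12 = 37.
Bid 47: wins, pays 20, utility 49 - 20 = 29.
Bid 49: wins, pays 21, utility 49 - 21 = 28.
The best choice is 15 with utility 37.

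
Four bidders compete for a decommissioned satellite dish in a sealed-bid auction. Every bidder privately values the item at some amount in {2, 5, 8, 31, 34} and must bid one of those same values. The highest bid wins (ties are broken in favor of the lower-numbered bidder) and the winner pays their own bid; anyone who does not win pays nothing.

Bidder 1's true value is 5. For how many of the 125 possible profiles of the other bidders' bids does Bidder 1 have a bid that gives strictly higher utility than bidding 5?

1

Others bid (2, 2, 2): truth gives 0; bid 2 gives 3 > 0. Violating.
Others bid (2, 2, 5): truth gives 0; no alternative beats it.
Others bid (2, 2, 8): truth gives 0; no alternative beats it.
(Checking all 125 profiles: 1 has a profitable deviation, 124 do not.)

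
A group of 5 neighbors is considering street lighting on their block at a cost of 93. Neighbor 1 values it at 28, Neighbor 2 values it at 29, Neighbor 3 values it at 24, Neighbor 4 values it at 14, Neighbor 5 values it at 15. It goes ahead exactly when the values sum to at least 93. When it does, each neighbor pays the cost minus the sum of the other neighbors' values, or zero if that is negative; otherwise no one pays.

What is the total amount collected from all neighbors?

Total value 110 ≥ cost 93, so it is built.
Neighbor 1: others sum to 82; max(0, 93 - 82) = 11.
Neighbor 2: others sum to 81; max(0, 93 - 81) = 12.
Neighbor 3: others sum to 86; max(0, 93 - 86) = 7.
Neighbor 4: others sum to 96; max(0, 93 - 96) = 0.
Neighbor 5: others sum to 95; max(0, 93 - 95) = 0.
Total collected = 11 + 12 + 7 + 0 + 0 = 30.

30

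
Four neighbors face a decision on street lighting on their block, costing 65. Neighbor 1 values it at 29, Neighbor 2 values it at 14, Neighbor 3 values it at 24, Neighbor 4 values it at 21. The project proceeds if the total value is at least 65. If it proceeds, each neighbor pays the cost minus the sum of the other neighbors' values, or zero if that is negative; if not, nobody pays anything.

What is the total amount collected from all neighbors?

7

Total value 88 ≥ cost 65, so it is built.
Neighbor 1: others sum to 59; max(0, 65 - 59) = 6.
Neighbor 2: others sum to 74; max(0, 65 - 74) = 0.
Neighbor 3: others sum to 64; max(0, 65 - 64) = 1.
Neighbor 4: others sum to 67; max(0, 65 - 67) = 0.
Total collected = 6 + 0 + 1 + 0 = 7.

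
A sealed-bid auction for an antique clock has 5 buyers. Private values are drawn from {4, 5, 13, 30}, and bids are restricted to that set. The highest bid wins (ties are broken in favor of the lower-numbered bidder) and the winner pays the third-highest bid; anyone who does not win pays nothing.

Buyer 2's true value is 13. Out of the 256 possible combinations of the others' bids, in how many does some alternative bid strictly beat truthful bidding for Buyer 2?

Others bid (4, 4, 4, 30): truth gives 0; bid 30 gives 9 > 0. Violating.
Others bid (4, 4, 5, 30): truth gives 0; bid 30 gives 8 > 0. Violating.
Others bid (4, 4, 30, 4): truth gives 0; bid 30 gives 9 > 0. Violating.
Others bid (4, 4, 30, 5): truth gives 0; bid 30 gives 8 > 0. Violating.
Others bid (4, 4, 4, 4): truth gives 9; no alternative beats it.
Others bid (4, 4, 4, 5): truth gives 9; no alternative beats it.
(Checking all 256 profiles: 32 have a profitable deviation, 224 do not.)

32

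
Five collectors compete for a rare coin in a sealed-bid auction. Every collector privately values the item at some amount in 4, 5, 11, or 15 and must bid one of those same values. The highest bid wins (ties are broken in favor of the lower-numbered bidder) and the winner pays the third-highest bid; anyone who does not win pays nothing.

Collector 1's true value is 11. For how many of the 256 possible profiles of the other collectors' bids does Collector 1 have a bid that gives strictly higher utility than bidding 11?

Others bid (4, 4, 4, 15): truth gives 0; bid 15 gives 7 > 0. Violating.
Others bid (4, 4, 5, 15): truth gives 0; bid 15 gives 6 > 0. Violating.
Others bid (4, 4, 15, 4): truth gives 0; bid 15 gives 7 > 0. Violating.
Others bid (4, 4, 15, 5): truth gives 0; bid 15 gives 6 > 0. Violating.
Others bid (4, 4, 4, 4): truth gives 7; no alternative beats it.
Others bid (4, 4, 4, 5): truth gives 7; no alternative beats it.
(Checking all 256 profiles: 32 have a profitable deviation, 224 do not.)

32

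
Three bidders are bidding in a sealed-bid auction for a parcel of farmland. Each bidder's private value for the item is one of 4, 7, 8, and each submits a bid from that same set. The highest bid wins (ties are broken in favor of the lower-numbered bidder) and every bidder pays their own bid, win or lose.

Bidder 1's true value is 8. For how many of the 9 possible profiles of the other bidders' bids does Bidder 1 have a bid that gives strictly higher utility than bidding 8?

4

Others bid (4, 4): truth gives 0; bid 4 gives 4 > 0. Violating.
Others bid (4, 7): truth gives 0; bid 7 gives 1 > 0. Violating.
Others bid (7, 4): truth gives 0; bid 7 gives 1 > 0. Violating.
Others bid (7, 7): truth gives 0; bid 7 gives 1 > 0. Violating.
Others bid (4, 8): truth gives 0; no alternative beats it.
Others bid (7, 8): truth gives 0; no alternative beats it.
(Checking all 9 profiles: 4 have a profitable deviation, 5 do not.)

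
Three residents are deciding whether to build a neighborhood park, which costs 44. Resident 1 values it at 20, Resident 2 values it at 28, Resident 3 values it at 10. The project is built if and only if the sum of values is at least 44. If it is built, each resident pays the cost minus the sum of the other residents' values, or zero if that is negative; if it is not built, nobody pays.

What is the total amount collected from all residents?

Total value 58 ≥ cost 44, so it is built.
Resident 1: others sum to 38; max(0, 44 - 38) = 6.
Resident 2: others sum to 30; max(0, 44 - 30) = 14.
Resident 3: others sum to 48; max(0, 44 - 48) = 0.
Total collected = 6 + 14 + 0 = 20.

20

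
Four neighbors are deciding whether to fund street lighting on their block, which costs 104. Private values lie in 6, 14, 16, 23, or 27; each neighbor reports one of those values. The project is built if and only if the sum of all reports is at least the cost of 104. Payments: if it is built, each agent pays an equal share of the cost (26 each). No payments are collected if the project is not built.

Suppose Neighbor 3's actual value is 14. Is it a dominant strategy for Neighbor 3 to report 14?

Yes

Check each profile of the others' reports and compare truth against every alternative report.
Others report (6, 6, 6): truth gives 0, best alternative gives 0.
Others report (6, 6, 14): truth gives 0, best alternative gives 0.
Others report (6, 6, 16): truth gives 0, best alternative gives 0.
Others report (6, 6, 23): truth gives 0, best alternative gives 0.
Others report (6, 6, 27): truth gives 0, best alternative gives 0.
Others report (6, 14, 6): truth gives 0, best alternative gives 0.
(Remaining 119 profiles checked similarly; truth is weakly best in each.)
In every case the truthful report is at least as good as any alternative, so it is a dominant strategy.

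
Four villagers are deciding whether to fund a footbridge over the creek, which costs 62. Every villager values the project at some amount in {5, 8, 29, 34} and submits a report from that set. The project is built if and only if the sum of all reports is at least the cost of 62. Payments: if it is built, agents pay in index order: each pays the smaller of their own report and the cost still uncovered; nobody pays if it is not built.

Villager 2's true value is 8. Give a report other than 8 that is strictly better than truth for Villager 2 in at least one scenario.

5

Suppose Villager 1 reports 5, Villager 3 reports 29 and Villager 4 reports 29.
Report 8: project built, pays 8, utility 8 - 8 = 0.
Report 5: project built, pays 5, utility 8 - 5 = 3.
So reporting 5 beats truth here (3 > 0).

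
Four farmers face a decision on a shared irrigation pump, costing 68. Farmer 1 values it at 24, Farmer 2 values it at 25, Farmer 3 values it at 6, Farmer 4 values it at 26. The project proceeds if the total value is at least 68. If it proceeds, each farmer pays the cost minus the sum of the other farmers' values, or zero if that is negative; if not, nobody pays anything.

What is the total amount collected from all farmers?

Total value 81 ≥ cost 68, so it is built.
Farmer 1: others sum to 57; max(0, 68 - 57) = 11.
Farmer 2: others sum to 56; max(0, 68 - 56) = 12.
Farmer 3: others sum to 75; max(0, 68 - 75) = 0.
Farmer 4: others sum to 55; max(0, 68 - 55) = 13.
Total collected = 11 + 12 + 0 + 13 = 36.

36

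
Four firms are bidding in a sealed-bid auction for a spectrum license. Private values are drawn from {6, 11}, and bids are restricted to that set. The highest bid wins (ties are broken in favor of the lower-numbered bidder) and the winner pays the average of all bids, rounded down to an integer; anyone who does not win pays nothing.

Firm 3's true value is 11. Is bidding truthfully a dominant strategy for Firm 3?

Check each profile of the others' bids and compare truth against every alternative bid.
Others bid (6, 6, 6): truth gives 4, best alternative gives 0.
Others bid (6, 6, 11): truth gives 3, best alternative gives 0.
Others bid (6, 11, 6): truth gives 0, best alternative gives 0.
Others bid (6, 11, 11): truth gives 0, best alternative gives 0.
Others bid (11, 6, 6): truth gives 0, best alternative gives 0.
Others bid (11, 6, 11): truth gives 0, best alternative gives 0.
(Remaining 2 profiles checked similarly; truth is weakly best in each.)
In every case the truthful bid is at least as good as any alternative, so it is a dominant strategy.

Yes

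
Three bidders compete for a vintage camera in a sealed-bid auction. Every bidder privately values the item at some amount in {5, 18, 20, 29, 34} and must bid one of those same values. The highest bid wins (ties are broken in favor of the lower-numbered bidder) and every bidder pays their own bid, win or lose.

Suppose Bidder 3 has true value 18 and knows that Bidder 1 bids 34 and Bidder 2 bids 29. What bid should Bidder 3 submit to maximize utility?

Bid 5: loses but pays 5, utility -5.
Bid 18: loses but pays 18, utility -18.
Bid 20: loses but pays 20, utility -20.
Bid 29: loses but pays 29, utility -29.
Bid 34: loses but pays 34, utility -34.
The best choice is 5 with utility -5.

5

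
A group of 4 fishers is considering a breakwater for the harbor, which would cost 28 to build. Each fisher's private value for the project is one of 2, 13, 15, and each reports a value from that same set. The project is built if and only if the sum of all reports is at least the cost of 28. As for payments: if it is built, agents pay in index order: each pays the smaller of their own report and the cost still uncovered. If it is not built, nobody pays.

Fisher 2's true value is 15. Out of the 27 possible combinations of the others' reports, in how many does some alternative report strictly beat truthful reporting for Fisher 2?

25

Others report (2, 2, 13): truth gives 0; report 13 gives 2 > 0. Violating.
Others report (2, 2, 15): truth gives 0; report 13 gives 2 > 0. Violating.
Others report (2, 13, 2): truth gives 0; report 13 gives 2 > 0. Violating.
Others report (2, 13, 13): truth gives 0; report 2 gives 13 > 0. Violating.
Others report (2, 2, 2): truth gives 0; no alternative beats it.
Others report (15, 2, 2): truth gives 2; no alternative beats it.
(Checking all 27 profiles: 25 have a profitable deviation, 2 do not.)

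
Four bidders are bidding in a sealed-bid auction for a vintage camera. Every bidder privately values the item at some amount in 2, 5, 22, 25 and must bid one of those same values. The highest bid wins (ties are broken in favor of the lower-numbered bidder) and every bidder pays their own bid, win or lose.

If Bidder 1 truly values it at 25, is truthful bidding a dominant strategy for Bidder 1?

No

Consider the case where Bidder 2 bids 2, Bidder 3 bids 2 and Bidder 4 bids 2.
Truthful bid 25: wins, pays 25, utility 25 - 25 = 0.
Bid 2 instead: wins, pays 2, utility 25 - 2 = 23.
Since 23 > 0, bidding 2 is strictly better here, so truthful bidding is not dominant.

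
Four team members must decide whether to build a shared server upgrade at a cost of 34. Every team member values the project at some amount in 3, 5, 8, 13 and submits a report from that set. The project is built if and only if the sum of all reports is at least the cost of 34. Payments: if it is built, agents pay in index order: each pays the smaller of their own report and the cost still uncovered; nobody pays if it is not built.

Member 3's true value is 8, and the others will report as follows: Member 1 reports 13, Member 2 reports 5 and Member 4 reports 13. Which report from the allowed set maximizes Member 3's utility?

Report 3: project built, pays 3, utility 8 - 3 = 5.
Report 5: project built, pays 5, utility 8 - 5 = 3.
Report 8: project built, pays 8, utility 8 - 8 = 0.
Report 13: project built, pays 13, utility 8 - 13 = -5.
The best choice is 3 with utility 5.

3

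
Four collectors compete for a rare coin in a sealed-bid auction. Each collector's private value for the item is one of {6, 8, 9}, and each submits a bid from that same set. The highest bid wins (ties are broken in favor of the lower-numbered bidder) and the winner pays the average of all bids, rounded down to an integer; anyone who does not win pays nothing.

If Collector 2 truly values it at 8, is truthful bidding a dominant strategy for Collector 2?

No

Consider the case where Collector 1 bids 6, Collector 3 bids 6 and Collector 4 bids 9.
Truthful bid 8: loses, pays 0, utility 0.
Bid 9 instead: wins, pays 7, utility 8 - 7 = 1.
Since 1 > 0, bidding 9 is strictly better here, so truthful bidding is not dominant.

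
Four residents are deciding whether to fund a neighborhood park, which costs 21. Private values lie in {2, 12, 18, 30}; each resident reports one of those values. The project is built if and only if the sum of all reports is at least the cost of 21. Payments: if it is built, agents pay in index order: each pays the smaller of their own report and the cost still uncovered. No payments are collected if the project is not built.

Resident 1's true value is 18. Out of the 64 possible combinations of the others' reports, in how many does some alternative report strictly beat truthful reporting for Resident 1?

63

Others report (2, 2, 12): truth gives 0; report 12 gives 6 > 0. Violating.
Others report (2, 2, 18): truth gives 0; report 2 gives 16 > 0. Violating.
Others report (2, 2, 30): truth gives 0; report 2 gives 16 > 0. Violating.
Others report (2, 12, 2): truth gives 0; report 12 gives 6 > 0. Violating.
Others report (2, 2, 2): truth gives 0; no alternative beats it.
(Checking all 64 profiles: 63 have a profitable deviation, 1 does not.)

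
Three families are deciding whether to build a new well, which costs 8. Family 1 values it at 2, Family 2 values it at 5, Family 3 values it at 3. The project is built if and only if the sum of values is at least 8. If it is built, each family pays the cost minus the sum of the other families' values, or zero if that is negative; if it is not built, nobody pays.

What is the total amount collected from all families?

4

Total value 10 ≥ cost 8, so it is built.
Family 1: others sum to 8; max(0, 8 - 8) = 0.
Family 2: others sum to 5; max(0, 8 - 5) = 3.
Family 3: others sum to 7; max(0, 8 - 7) = 1.
Total collected = 0 + 3 + 1 = 4.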